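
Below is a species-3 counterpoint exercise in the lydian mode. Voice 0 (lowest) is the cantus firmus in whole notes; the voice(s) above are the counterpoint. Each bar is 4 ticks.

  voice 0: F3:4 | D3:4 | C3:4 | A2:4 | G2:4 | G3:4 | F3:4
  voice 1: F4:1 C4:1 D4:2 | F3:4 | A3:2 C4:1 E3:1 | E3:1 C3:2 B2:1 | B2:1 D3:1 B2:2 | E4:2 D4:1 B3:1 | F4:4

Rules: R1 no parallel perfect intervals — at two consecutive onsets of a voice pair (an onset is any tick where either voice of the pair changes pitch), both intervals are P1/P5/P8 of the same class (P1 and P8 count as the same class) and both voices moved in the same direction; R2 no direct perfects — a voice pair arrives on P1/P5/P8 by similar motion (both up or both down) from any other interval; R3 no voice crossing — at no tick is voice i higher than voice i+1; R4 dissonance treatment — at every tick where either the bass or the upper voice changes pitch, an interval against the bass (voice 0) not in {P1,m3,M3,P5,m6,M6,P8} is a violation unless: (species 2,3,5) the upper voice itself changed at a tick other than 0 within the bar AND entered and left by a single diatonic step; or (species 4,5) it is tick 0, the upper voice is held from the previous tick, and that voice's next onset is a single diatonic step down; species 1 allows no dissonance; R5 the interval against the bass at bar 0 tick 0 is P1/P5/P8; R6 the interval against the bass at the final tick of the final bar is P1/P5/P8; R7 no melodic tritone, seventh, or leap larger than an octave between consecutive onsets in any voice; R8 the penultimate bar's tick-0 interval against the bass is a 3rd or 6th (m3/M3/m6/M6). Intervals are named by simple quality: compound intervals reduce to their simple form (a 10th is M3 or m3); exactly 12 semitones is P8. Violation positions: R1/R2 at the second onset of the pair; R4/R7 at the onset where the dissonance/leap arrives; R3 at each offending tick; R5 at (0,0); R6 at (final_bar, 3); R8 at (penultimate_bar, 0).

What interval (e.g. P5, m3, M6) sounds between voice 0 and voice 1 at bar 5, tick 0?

voice 0=G3 voice 1=E4 -> M6

M6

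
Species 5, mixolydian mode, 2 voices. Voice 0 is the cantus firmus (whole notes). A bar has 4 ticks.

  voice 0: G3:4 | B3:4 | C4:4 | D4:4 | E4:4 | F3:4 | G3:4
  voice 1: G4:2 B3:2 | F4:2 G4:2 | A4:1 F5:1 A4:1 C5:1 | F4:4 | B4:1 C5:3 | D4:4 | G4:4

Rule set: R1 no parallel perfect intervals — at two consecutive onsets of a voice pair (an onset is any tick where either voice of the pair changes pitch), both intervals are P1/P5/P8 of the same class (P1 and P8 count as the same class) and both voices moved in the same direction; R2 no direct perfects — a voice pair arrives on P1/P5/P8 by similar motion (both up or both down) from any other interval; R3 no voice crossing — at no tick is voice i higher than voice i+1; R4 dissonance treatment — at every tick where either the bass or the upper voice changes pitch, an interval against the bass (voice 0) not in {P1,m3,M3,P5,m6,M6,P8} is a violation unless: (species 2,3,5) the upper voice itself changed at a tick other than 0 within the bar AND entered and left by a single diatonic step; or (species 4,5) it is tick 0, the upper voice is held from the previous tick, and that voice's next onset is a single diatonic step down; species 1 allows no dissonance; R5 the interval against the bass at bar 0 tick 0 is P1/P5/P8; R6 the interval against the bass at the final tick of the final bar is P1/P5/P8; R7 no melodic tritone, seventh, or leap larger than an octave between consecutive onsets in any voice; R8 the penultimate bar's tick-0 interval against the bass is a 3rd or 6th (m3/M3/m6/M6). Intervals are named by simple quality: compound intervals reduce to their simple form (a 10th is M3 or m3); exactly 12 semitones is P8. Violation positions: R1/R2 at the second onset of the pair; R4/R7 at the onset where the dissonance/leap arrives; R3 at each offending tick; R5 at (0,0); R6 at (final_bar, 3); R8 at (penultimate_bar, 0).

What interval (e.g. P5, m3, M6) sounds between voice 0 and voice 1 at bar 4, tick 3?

m6

voice 0=E4 voice 1=C5 -> m6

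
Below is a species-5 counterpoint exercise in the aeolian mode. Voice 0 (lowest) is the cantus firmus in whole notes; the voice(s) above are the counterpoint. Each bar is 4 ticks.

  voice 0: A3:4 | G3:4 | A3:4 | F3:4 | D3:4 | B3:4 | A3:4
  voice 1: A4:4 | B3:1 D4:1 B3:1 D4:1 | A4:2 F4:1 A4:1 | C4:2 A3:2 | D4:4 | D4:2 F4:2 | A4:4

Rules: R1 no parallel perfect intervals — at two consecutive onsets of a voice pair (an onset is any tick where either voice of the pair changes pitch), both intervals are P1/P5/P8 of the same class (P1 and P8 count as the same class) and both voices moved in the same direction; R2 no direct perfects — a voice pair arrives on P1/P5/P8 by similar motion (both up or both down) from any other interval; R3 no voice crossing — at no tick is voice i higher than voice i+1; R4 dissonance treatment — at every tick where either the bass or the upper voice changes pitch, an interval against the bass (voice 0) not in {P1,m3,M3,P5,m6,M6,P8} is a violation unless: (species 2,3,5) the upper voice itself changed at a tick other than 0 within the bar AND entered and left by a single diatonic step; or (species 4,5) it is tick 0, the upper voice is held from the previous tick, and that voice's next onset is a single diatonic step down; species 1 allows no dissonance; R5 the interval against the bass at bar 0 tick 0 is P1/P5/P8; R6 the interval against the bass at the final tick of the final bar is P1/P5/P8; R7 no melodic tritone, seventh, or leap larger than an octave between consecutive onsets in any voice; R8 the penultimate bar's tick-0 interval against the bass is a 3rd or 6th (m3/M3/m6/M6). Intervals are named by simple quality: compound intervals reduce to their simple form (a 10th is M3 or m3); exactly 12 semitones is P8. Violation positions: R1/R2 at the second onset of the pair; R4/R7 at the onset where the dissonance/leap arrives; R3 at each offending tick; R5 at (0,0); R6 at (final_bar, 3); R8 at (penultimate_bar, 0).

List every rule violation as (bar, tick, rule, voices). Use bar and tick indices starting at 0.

bar 0: v0=A3 v1=A4 downbeat P8
bar 1: v0=G3 v1=B3 downbeat M3
bar 2: v0=A3 v1=A4 downbeat P8
bar 3: v0=F3 v1=C4 downbeat P5
bar 4: v0=D3 v1=D4 downbeat P8
bar 5: v0=B3 v1=D4 downbeat m3
bar 6: v0=A3 v1=A4 downbeat P8
  -> R7 @ bar 1 tick 0 v(1,): A4->B3 leap 10st
  -> R2 @ bar 2 tick 0 v(0, 1): G3/D4 P5 -> A3/A4 P8 similar
  -> R2 @ bar 3 tick 0 v(0, 1): A3/A4 P8 -> F3/C4 P5 similar
  -> R4 @ bar 5 tick 2 v(0, 1): B3/F4 TT untreated

(1, 0, R7, (1,))
(2, 0, R2, (0, 1))
(3, 0, R2, (0, 1))
(5, 2, R4, (0, 1))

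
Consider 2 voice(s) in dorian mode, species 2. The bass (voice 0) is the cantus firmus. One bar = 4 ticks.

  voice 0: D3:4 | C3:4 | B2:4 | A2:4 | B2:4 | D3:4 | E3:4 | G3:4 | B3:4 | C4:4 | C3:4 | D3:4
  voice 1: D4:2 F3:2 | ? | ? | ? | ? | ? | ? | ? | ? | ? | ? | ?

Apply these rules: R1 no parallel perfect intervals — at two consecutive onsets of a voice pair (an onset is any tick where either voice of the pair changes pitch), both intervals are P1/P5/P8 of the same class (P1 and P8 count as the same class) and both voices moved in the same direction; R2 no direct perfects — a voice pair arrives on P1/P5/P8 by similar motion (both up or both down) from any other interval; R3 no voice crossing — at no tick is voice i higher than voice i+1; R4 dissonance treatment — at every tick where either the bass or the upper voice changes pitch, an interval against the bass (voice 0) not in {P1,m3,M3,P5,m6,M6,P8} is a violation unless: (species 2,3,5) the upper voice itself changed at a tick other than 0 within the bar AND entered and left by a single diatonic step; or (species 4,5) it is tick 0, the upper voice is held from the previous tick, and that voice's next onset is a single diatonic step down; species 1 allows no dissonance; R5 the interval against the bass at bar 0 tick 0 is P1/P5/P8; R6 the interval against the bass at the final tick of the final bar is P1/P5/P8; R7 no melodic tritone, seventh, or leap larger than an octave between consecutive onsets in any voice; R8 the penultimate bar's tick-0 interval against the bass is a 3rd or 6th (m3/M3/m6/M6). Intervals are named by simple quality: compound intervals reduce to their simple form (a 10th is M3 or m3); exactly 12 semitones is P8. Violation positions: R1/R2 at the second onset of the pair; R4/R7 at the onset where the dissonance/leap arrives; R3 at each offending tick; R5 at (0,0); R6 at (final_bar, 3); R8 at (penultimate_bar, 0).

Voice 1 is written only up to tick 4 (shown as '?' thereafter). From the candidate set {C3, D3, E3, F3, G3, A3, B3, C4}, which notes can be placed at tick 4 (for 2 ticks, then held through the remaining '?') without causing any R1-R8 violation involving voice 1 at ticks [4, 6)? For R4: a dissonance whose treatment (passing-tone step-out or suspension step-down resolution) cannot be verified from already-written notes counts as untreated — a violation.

C3: violates R2
D3: violates R4
E3: legal
F3: violates R4
G3: legal
A3: legal
B3: violates R4,R7
C4: legal

{A3, C4, E3, G3}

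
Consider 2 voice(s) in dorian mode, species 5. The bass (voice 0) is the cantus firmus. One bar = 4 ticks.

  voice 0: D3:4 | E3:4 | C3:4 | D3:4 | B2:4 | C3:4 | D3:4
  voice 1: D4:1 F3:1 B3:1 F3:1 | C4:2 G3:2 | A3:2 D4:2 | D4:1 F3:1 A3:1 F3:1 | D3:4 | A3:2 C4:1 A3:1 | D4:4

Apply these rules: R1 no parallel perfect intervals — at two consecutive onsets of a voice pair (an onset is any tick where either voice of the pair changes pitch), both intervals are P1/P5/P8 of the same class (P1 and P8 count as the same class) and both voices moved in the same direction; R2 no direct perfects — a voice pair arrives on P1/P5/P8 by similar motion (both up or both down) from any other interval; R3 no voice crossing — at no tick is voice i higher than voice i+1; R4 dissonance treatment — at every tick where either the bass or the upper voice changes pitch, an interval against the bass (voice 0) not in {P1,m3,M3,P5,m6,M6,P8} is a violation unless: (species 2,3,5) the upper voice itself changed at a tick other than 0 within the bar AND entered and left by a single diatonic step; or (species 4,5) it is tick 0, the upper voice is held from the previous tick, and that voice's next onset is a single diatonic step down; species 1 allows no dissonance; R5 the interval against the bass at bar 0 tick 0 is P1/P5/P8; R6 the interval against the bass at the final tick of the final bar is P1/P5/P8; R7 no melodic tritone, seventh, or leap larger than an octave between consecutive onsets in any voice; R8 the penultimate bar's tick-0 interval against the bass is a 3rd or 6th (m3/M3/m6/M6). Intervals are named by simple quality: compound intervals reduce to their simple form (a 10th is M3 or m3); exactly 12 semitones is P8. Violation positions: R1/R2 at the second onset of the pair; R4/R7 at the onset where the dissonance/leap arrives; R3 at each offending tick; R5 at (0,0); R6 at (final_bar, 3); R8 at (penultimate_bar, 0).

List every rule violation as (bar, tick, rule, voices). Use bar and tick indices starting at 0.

bar 0: v0=D3 v1=D4 downbeat P8
bar 1: v0=E3 v1=C4 downbeat m6
bar 2: v0=C3 v1=A3 downbeat M6
bar 3: v0=D3 v1=D4 downbeat P8
bar 4: v0=B2 v1=D3 downbeat m3
bar 5: v0=C3 v1=A3 downbeat M6
bar 6: v0=D3 v1=D4 downbeat P8
  -> R7 @ bar 0 tick 2 v(1,): F3->B3 leap 6st
  -> R7 @ bar 0 tick 3 v(1,): B3->F3 leap 6st
  -> R4 @ bar 2 tick 2 v(0, 1): C3/D4 M2 untreated
  -> R2 @ bar 6 tick 0 v(0, 1): C3/A3 M6 -> D3/D4 P8 similar

(0, 2, R7, (1,))
(0, 3, R7, (1,))
(2, 2, R4, (0, 1))
(6, 0, R2, (0, 1))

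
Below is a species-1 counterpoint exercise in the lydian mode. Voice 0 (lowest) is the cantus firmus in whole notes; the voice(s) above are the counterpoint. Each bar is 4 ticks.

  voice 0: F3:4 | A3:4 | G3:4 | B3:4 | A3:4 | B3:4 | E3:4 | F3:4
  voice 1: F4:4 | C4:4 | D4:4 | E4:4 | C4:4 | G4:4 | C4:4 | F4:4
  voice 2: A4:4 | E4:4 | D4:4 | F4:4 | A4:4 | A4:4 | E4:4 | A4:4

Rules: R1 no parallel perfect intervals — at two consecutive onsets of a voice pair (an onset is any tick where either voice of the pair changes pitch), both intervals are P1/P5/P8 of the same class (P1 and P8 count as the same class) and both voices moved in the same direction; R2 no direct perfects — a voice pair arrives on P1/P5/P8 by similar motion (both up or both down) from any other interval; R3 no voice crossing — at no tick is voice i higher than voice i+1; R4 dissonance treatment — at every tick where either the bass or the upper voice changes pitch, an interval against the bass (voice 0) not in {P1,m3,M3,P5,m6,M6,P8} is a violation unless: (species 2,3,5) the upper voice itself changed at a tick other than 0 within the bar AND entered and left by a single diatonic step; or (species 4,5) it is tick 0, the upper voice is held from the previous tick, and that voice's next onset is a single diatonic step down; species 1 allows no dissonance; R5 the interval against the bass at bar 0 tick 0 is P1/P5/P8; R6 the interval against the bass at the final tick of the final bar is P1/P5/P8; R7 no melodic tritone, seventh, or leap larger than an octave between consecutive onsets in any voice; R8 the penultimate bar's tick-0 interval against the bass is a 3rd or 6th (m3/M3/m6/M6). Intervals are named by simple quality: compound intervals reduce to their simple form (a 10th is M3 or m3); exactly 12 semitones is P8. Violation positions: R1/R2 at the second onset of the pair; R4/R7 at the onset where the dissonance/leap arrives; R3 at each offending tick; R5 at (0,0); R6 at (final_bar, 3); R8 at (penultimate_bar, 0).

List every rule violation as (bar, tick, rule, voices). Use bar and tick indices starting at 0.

(0, 0, R5, (0, 2))
(2, 0, R1, (0, 2))
(3, 0, R4, (0, 1))
(3, 0, R4, (0, 2))
(5, 0, R4, (0, 2))
(6, 0, R2, (0, 2))
(6, 0, R8, (0, 2))
(7, 0, R2, (0, 1))
(7, 3, R6, (0, 2))

bar 0: v0=F3 v1=F4 v2=A4 downbeat M3
bar 1: v0=A3 v1=C4 v2=E4 downbeat P5
bar 2: v0=G3 v1=D4 v2=D4 downbeat P5
bar 3: v0=B3 v1=E4 v2=F4 downbeat TT
bar 4: v0=A3 v1=C4 v2=A4 downbeat P8
bar 5: v0=B3 v1=G4 v2=A4 downbeat m7
bar 6: v0=E3 v1=C4 v2=E4 downbeat P8
bar 7: v0=F3 v1=F4 v2=A4 downbeat M3
  -> R5 @ bar 0 tick 0 v(0, 2): opens on M3
  -> R1 @ bar 2 tick 0 v(0, 2): A3/E4 P5 -> G3/D4 P5 similar
  -> R4 @ bar 3 tick 0 v(0, 1): B3/E4 P4 untreated
  -> R4 @ bar 3 tick 0 v(0, 2): B3/F4 TT untreated
  -> R4 @ bar 5 tick 0 v(0, 2): B3/A4 m7 untreated
  -> R2 @ bar 6 tick 0 v(0, 2): B3/A4 m7 -> E3/E4 P8 similar
  -> R8 @ bar 6 tick 0 v(0, 2): penult P8 not 3rd/6th
  -> R2 @ bar 7 tick 0 v(0, 1): E3/C4 m6 -> F3/F4 P8 similar
  -> R6 @ bar 7 tick 3 v(0, 2): closes on M3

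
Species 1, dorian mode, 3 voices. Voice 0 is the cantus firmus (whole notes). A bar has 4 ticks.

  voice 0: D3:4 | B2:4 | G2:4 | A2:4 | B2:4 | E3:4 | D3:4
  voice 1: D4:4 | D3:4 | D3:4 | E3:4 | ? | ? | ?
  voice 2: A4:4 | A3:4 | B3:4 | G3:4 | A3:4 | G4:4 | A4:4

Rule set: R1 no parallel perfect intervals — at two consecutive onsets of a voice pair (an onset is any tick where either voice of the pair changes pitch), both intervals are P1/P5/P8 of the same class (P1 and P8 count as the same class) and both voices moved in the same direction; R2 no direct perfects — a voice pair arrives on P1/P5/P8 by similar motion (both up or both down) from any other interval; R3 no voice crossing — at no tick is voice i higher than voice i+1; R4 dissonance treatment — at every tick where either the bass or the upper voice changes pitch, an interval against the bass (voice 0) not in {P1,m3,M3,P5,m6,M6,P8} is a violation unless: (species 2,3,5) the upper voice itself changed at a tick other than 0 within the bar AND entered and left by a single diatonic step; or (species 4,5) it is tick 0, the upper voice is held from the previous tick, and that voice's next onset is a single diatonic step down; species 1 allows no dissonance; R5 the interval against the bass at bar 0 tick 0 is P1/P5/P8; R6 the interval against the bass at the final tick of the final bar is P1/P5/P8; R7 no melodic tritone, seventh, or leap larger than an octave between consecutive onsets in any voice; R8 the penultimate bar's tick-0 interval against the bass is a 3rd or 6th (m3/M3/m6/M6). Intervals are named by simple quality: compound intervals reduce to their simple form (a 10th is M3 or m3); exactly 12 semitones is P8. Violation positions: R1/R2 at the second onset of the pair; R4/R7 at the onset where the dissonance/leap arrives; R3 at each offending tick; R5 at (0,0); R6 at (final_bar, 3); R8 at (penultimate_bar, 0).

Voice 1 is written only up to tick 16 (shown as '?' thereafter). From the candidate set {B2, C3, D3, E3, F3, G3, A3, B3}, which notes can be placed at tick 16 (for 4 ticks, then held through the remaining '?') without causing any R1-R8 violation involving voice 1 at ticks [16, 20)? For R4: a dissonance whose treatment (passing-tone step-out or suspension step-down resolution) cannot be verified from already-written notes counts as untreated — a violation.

{B2, D3, G3}

B2: legal
C3: violates R4
D3: legal
E3: violates R4
F3: violates R4
G3: legal
A3: violates R2,R4
B3: violates R2,R3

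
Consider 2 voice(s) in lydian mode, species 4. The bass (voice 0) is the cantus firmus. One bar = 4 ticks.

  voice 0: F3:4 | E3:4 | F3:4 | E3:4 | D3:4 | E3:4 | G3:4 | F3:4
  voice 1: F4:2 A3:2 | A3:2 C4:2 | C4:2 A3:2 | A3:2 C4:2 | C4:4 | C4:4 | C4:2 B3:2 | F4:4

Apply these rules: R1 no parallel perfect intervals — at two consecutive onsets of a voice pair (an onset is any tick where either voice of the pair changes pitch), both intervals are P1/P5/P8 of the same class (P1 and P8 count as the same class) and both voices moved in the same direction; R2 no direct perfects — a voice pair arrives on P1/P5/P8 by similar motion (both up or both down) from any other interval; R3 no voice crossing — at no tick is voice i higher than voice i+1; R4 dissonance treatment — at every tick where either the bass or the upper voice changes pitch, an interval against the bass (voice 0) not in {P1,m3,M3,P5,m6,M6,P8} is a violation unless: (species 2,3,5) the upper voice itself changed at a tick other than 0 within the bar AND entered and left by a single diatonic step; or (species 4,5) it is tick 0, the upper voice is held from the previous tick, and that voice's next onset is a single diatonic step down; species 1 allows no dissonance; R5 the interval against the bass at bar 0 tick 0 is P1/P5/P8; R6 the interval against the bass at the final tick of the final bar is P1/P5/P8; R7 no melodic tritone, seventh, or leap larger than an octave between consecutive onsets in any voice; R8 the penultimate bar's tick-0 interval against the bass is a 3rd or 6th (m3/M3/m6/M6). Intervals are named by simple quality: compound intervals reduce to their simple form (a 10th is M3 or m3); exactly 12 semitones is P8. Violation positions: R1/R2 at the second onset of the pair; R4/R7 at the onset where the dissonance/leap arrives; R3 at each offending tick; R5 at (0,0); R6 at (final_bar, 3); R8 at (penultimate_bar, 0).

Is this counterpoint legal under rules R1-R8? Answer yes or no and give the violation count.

No (4 violations)

bar 0: v0=F3 v1=F4 (P8)
bar 1: v0=E3 v1=A3 (P4)
bar 2: v0=F3 v1=C4 (P5)
bar 3: v0=E3 v1=A3 (P4)
bar 4: v0=D3 v1=C4 (m7)
bar 5: v0=E3 v1=C4 (m6)
bar 6: v0=G3 v1=C4 (P4)
bar 7: v0=F3 v1=F4 (P8)
  R4 @ bar1.0: E3/A3 P4 untreated
  R4 @ bar3.0: E3/A3 P4 untreated
  R8 @ bar6.0: penult P4 not 3rd/6th
  R7 @ bar7.0: B3->F4 leap 6st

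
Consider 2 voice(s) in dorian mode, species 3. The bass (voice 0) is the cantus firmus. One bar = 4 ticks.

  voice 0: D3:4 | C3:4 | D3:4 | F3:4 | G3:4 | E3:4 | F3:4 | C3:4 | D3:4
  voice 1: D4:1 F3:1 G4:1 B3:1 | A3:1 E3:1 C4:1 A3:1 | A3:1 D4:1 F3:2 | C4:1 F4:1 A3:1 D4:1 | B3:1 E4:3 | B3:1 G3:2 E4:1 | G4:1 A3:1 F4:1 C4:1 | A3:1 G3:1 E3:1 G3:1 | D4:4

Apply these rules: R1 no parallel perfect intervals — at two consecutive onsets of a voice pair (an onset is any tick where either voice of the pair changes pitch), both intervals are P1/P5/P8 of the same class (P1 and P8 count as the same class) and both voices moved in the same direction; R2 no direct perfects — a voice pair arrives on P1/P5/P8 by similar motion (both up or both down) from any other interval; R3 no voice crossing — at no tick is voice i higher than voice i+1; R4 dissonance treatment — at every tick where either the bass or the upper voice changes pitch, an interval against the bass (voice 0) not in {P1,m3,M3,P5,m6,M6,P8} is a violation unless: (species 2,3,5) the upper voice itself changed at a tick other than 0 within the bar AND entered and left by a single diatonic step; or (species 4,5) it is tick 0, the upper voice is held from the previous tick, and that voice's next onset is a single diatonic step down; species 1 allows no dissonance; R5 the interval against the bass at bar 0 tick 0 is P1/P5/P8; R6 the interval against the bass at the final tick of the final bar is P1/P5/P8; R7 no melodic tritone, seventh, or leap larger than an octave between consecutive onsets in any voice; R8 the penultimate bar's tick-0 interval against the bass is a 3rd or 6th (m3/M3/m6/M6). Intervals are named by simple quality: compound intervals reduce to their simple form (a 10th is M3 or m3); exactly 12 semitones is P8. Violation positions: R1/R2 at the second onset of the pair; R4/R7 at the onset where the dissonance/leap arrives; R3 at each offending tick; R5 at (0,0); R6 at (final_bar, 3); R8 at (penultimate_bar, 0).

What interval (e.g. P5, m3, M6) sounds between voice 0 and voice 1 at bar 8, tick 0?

voice 0=D3 voice 1=D4 -> P8

P8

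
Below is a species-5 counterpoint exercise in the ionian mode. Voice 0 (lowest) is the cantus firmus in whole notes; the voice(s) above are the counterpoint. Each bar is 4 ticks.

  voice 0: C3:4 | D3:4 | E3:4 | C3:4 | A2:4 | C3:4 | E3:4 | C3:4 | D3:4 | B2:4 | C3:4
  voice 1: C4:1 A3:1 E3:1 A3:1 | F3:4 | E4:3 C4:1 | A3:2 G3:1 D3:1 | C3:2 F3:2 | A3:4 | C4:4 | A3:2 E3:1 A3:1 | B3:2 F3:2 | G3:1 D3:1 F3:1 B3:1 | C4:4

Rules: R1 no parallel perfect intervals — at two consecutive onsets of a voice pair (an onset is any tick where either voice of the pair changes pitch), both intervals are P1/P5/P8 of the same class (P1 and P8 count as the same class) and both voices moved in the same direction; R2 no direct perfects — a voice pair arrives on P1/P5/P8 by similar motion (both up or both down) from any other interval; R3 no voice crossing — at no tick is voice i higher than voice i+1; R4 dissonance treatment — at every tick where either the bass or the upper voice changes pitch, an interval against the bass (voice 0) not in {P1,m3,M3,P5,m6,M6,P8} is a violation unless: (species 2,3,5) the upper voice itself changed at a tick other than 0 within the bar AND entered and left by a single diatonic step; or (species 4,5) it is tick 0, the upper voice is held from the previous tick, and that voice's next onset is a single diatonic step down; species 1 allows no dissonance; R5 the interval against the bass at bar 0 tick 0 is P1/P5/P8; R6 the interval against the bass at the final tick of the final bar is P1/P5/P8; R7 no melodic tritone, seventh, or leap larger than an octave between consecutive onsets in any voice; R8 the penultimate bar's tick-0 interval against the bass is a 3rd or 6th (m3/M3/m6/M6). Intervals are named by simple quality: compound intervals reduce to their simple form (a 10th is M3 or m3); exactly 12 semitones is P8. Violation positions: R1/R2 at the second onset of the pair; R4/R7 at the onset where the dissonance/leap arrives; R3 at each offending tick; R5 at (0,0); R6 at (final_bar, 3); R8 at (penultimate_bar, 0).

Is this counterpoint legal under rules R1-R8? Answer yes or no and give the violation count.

bar 0: v0=C3 v1=C4 (P8)
bar 1: v0=D3 v1=F3 (m3)
bar 2: v0=E3 v1=E4 (P8)
bar 3: v0=C3 v1=A3 (M6)
bar 4: v0=A2 v1=C3 (m3)
bar 5: v0=C3 v1=A3 (M6)
bar 6: v0=E3 v1=C4 (m6)
bar 7: v0=C3 v1=A3 (M6)
bar 8: v0=D3 v1=B3 (M6)
bar 9: v0=B2 v1=G3 (m6)
bar 10: v0=C3 v1=C4 (P8)
  R2 @ bar2.0: D3/F3 m3 -> E3/E4 P8 similar
  R7 @ bar2.0: F3->E4 leap 11st
  R4 @ bar3.3: C3/D3 M2 untreated
  R7 @ bar8.2: B3->F3 leap 6st
  R4 @ bar9.2: B2/F3 TT untreated
  R7 @ bar9.3: F3->B3 leap 6st
  R1 @ bar10.0: B2/B3 P8 -> C3/C4 P8 similar

No (7 violations)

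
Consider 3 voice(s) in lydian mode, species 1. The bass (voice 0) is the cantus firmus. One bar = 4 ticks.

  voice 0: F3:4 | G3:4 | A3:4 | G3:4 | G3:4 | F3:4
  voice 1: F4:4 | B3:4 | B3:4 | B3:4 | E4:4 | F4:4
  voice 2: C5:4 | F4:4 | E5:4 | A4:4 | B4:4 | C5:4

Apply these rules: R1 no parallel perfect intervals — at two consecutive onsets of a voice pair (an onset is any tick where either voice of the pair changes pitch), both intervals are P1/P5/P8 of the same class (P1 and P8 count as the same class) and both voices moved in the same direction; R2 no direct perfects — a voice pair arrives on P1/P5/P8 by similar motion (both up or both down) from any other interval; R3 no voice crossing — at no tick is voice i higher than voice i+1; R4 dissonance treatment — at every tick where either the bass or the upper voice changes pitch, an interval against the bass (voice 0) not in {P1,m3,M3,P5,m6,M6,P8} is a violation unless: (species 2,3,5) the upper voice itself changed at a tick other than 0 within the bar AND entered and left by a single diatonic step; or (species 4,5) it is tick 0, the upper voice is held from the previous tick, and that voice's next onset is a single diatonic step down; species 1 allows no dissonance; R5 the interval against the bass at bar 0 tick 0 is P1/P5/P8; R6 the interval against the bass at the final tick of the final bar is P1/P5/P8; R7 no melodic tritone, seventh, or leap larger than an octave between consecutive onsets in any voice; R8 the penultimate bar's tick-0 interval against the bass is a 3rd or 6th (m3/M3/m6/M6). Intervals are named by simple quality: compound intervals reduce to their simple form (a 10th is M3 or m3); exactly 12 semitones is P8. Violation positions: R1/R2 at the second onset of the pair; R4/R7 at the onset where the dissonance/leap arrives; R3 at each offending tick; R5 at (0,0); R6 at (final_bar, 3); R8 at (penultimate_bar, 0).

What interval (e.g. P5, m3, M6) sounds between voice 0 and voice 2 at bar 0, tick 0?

P5

voice 0=F3 voice 2=C5 -> P5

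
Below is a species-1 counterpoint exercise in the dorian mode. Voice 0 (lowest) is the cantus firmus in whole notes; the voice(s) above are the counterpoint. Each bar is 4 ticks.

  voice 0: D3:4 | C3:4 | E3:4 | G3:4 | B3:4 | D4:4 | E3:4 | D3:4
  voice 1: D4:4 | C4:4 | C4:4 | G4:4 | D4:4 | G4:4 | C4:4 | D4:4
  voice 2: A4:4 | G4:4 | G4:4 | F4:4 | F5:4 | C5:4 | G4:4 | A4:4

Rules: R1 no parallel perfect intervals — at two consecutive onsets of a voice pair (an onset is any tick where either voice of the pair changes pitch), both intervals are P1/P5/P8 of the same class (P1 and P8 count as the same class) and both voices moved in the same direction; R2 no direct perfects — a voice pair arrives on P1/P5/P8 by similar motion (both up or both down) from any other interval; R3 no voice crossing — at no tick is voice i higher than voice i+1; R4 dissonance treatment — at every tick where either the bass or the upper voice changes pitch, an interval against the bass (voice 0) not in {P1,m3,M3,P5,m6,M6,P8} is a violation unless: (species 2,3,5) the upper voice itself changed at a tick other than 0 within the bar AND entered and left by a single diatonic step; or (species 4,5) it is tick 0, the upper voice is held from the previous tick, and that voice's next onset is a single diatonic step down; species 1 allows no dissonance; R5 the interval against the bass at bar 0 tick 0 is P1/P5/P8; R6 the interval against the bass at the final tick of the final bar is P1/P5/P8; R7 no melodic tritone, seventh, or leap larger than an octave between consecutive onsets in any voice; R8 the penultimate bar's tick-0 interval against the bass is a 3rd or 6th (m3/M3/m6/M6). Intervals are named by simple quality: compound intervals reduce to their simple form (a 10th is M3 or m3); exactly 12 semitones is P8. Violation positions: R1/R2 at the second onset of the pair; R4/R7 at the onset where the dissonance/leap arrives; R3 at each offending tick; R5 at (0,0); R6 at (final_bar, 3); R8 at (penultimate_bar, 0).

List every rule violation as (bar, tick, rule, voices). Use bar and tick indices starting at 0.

bar 0: v0=D3 v1=D4 v2=A4 downbeat P5
bar 1: v0=C3 v1=C4 v2=G4 downbeat P5
bar 2: v0=E3 v1=C4 v2=G4 downbeat m3
bar 3: v0=G3 v1=G4 v2=F4 downbeat m7
bar 4: v0=B3 v1=D4 v2=F5 downbeat TT
bar 5: v0=D4 v1=G4 v2=C5 downbeat m7
bar 6: v0=E3 v1=C4 v2=G4 downbeat m3
bar 7: v0=D3 v1=D4 v2=A4 downbeat P5
  -> R1 @ bar 1 tick 0 v(0, 1): D3/D4 P8 -> C3/C4 P8 similar
  -> R1 @ bar 1 tick 0 v(0, 2): D3/A4 P5 -> C3/G4 P5 similar
  -> R1 @ bar 1 tick 0 v(1, 2): D4/A4 P5 -> C4/G4 P5 similar
  -> R2 @ bar 3 tick 0 v(0, 1): E3/C4 m6 -> G3/G4 P8 similar
  -> R3 @ bar 3 tick 0 v(1, 2): G4 above F4
  -> R4 @ bar 3 tick 0 v(0, 2): G3/F4 m7 untreated
  -> R3 @ bar 3 tick 1 v(1, 2): G4 above F4
  -> R3 @ bar 3 tick 2 v(1, 2): G4 above F4
  -> R3 @ bar 3 tick 3 v(1, 2): G4 above F4
  -> R4 @ bar 4 tick 0 v(0, 2): B3/F5 TT untreated
  -> R4 @ bar 5 tick 0 v(0, 1): D4/G4 P4 untreated
  -> R4 @ bar 5 tick 0 v(0, 2): D4/C5 m7 untreated
  -> R2 @ bar 6 tick 0 v(1, 2): G4/C5 P4 -> C4/G4 P5 similar
  -> R7 @ bar 6 tick 0 v(0,): D4->E3 leap 10st
  -> R1 @ bar 7 tick 0 v(1, 2): C4/G4 P5 -> D4/A4 P5 similar

(1, 0, R1, (0, 1))
(1, 0, R1, (0, 2))
(1, 0, R1, (1, 2))
(3, 0, R2, (0, 1))
(3, 0, R3, (1, 2))
(3, 0, R4, (0, 2))
(3, 1, R3, (1, 2))
(3, 2, R3, (1, 2))
(3, 3, R3, (1, 2))
(4, 0, R4, (0, 2))
(5, 0, R4, (0, 1))
(5, 0, R4, (0, 2))
(6, 0, R2, (1, 2))
(6, 0, R7, (0,))
(7, 0, R1, (1, 2))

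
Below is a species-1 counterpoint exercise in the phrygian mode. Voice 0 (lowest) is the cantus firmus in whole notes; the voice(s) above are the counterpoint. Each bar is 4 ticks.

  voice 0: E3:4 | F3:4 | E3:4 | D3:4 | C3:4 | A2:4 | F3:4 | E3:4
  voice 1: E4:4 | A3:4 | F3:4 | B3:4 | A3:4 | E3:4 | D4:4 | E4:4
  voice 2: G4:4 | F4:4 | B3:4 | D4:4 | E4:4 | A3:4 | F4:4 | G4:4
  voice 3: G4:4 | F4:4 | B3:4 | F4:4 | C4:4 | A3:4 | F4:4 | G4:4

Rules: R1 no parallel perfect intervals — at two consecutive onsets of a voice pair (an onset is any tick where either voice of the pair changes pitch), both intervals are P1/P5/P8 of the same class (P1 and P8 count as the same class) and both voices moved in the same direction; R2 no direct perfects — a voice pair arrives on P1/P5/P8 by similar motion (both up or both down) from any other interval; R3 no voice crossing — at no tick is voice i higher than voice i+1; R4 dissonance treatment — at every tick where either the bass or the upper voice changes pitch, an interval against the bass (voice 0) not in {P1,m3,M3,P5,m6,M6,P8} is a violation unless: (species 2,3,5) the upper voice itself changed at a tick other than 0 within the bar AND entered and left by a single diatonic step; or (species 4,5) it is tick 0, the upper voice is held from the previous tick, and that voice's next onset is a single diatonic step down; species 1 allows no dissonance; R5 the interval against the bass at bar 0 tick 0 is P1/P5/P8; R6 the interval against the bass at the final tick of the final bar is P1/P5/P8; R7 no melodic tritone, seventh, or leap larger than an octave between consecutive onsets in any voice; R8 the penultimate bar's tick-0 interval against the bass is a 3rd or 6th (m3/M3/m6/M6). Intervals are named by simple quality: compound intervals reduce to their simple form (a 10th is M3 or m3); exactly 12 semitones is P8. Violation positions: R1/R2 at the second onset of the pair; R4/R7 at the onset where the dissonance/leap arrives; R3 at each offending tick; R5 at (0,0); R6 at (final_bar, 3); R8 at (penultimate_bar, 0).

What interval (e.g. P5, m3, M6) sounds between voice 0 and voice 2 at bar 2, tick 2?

voice 0=E3 voice 2=B3 -> P5

P5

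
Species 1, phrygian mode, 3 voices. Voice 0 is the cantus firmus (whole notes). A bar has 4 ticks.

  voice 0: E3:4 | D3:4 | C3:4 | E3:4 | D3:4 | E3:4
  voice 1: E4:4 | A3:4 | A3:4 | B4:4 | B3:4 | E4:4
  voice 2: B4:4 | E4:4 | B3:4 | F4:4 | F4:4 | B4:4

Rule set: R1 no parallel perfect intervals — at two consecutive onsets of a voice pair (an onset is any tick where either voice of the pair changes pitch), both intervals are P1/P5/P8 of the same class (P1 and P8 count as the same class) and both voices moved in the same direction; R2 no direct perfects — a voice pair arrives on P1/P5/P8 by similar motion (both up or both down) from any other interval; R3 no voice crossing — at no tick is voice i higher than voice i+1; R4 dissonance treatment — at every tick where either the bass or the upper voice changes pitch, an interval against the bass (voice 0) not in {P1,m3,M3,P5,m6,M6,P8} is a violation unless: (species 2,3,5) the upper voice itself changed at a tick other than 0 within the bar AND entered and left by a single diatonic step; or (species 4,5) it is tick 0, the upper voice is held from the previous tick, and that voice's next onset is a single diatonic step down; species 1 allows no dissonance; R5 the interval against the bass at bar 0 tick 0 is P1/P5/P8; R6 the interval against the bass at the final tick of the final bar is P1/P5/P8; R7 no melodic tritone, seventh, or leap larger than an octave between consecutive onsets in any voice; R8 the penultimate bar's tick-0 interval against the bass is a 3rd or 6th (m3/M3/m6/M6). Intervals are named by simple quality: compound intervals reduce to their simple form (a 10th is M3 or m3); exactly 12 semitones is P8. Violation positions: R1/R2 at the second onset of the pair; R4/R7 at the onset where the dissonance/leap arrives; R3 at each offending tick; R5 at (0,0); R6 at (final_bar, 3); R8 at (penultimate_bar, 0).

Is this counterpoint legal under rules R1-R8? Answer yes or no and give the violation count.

bar 0: v0=E3 v1=E4 v2=B4 (P5)
bar 1: v0=D3 v1=A3 v2=E4 (M2)
bar 2: v0=C3 v1=A3 v2=B3 (M7)
bar 3: v0=E3 v1=B4 v2=F4 (m2)
bar 4: v0=D3 v1=B3 v2=F4 (m3)
bar 5: v0=E3 v1=E4 v2=B4 (P5)
  R1 @ bar1.0: E4/B4 P5 -> A3/E4 P5 similar
  R2 @ bar1.0: E3/E4 P8 -> D3/A3 P5 similar
  R4 @ bar1.0: D3/E4 M2 untreated
  R4 @ bar2.0: C3/B3 M7 untreated
  R2 @ bar3.0: C3/A3 M6 -> E3/B4 P5 similar
  R3 @ bar3.0: B4 above F4
  R4 @ bar3.0: E3/F4 m2 untreated
  R7 @ bar3.0: A3->B4 leap 14st
  R7 @ bar3.0: B3->F4 leap 6st
  R3 @ bar3.1: B4 above F4
  R3 @ bar3.2: B4 above F4
  R3 @ bar3.3: B4 above F4
  R2 @ bar5.0: D3/B3 M6 -> E3/E4 P8 similar
  R2 @ bar5.0: D3/F4 m3 -> E3/B4 P5 similar
  R2 @ bar5.0: B3/F4 TT -> E4/B4 P5 similar
  R7 @ bar5.0: F4->B4 leap 6st

No (16 violations)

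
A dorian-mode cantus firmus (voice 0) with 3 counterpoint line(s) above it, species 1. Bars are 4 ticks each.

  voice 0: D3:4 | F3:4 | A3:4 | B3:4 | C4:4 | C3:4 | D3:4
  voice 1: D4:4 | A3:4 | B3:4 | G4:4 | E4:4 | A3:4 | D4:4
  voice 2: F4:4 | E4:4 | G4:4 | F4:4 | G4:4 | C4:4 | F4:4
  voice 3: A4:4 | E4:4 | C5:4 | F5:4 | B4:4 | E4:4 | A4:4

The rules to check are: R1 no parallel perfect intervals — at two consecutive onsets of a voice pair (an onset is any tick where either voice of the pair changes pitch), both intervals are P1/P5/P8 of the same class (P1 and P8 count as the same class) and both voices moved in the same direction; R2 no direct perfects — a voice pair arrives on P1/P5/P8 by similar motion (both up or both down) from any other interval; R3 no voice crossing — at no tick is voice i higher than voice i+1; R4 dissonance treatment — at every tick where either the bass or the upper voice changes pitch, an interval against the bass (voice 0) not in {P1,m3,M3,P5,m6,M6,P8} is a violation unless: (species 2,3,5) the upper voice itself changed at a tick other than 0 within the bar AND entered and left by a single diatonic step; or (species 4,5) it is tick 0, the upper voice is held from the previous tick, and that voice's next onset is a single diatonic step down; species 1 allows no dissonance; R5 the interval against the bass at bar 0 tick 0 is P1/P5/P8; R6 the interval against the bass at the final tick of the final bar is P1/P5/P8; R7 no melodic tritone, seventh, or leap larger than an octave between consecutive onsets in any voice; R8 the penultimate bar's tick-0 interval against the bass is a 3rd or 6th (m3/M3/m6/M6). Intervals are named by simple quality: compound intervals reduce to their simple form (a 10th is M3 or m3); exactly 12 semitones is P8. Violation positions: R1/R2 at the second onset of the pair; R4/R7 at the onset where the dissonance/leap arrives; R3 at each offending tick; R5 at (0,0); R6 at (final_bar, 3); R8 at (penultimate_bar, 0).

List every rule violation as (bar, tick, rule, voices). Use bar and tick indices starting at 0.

bar 0: v0=D3 v1=D4 v2=F4 v3=A4 downbeat P5
bar 1: v0=F3 v1=A3 v2=E4 v3=E4 downbeat M7
bar 2: v0=A3 v1=B3 v2=G4 v3=C5 downbeat m3
bar 3: v0=B3 v1=G4 v2=F4 v3=F5 downbeat TT
bar 4: v0=C4 v1=E4 v2=G4 v3=B4 downbeat M7
bar 5: v0=C3 v1=A3 v2=C4 v3=E4 downbeat M3
bar 6: v0=D3 v1=D4 v2=F4 v3=A4 downbeat P5
  -> R5 @ bar 0 tick 0 v(0, 2): opens on m3
  -> R1 @ bar 1 tick 0 v(1, 3): D4/A4 P5 -> A3/E4 P5 similar
  -> R2 @ bar 1 tick 0 v(1, 2): D4/F4 m3 -> A3/E4 P5 similar
  -> R2 @ bar 1 tick 0 v(2, 3): F4/A4 M3 -> E4/E4 P1 similar
  -> R4 @ bar 1 tick 0 v(0, 2): F3/E4 M7 untreated
  -> R4 @ bar 1 tick 0 v(0, 3): F3/E4 M7 untreated
  -> R4 @ bar 2 tick 0 v(0, 1): A3/B3 M2 untreated
  -> R4 @ bar 2 tick 0 v(0, 2): A3/G4 m7 untreated
  -> R3 @ bar 3 tick 0 v(1, 2): G4 above F4
  -> R4 @ bar 3 tick 0 v(0, 2): B3/F4 TT untreated
  -> R4 @ bar 3 tick 0 v(0, 3): B3/F5 TT untreated
  -> R3 @ bar 3 tick 1 v(1, 2): G4 above F4
  -> R3 @ bar 3 tick 2 v(1, 2): G4 above F4
  -> R3 @ bar 3 tick 3 v(1, 2): G4 above F4
  -> R2 @ bar 4 tick 0 v(0, 2): B3/F4 TT -> C4/G4 P5 similar
  -> R2 @ bar 4 tick 0 v(1, 3): G4/F5 m7 -> E4/B4 P5 similar
  -> R4 @ bar 4 tick 0 v(0, 3): C4/B4 M7 untreated
  -> R7 @ bar 4 tick 0 v(3,): F5->B4 leap 6st
  -> R1 @ bar 5 tick 0 v(1, 3): E4/B4 P5 -> A3/E4 P5 similar
  -> R2 @ bar 5 tick 0 v(0, 2): C4/G4 P5 -> C3/C4 P8 similar
  -> R8 @ bar 5 tick 0 v(0, 2): penult P8 not 3rd/6th
  -> R1 @ bar 6 tick 0 v(1, 3): A3/E4 P5 -> D4/A4 P5 similar
  -> R2 @ bar 6 tick 0 v(0, 1): C3/A3 M6 -> D3/D4 P8 similar
  -> R2 @ bar 6 tick 0 v(0, 3): C3/E4 M3 -> D3/A4 P5 similar
  -> R6 @ bar 6 tick 3 v(0, 2): closes on m3

(0, 0, R5, (0, 2))
(1, 0, R1, (1, 3))
(1, 0, R2, (1, 2))
(1, 0, R2, (2, 3))
(1, 0, R4, (0, 2))
(1, 0, R4, (0, 3))
(2, 0, R4, (0, 1))
(2, 0, R4, (0, 2))
(3, 0, R3, (1, 2))
(3, 0, R4, (0, 2))
(3, 0, R4, (0, 3))
(3, 1, R3, (1, 2))
(3, 2, R3, (1, 2))
(3, 3, R3, (1, 2))
(4, 0, R2, (0, 2))
(4, 0, R2, (1, 3))
(4, 0, R4, (0, 3))
(4, 0, R7, (3,))
(5, 0, R1, (1, 3))
(5, 0, R2, (0, 2))
(5, 0, R8, (0, 2))
(6, 0, R1, (1, 3))
(6, 0, R2, (0, 1))
(6, 0, R2, (0, 3))
(6, 3, R6, (0, 2))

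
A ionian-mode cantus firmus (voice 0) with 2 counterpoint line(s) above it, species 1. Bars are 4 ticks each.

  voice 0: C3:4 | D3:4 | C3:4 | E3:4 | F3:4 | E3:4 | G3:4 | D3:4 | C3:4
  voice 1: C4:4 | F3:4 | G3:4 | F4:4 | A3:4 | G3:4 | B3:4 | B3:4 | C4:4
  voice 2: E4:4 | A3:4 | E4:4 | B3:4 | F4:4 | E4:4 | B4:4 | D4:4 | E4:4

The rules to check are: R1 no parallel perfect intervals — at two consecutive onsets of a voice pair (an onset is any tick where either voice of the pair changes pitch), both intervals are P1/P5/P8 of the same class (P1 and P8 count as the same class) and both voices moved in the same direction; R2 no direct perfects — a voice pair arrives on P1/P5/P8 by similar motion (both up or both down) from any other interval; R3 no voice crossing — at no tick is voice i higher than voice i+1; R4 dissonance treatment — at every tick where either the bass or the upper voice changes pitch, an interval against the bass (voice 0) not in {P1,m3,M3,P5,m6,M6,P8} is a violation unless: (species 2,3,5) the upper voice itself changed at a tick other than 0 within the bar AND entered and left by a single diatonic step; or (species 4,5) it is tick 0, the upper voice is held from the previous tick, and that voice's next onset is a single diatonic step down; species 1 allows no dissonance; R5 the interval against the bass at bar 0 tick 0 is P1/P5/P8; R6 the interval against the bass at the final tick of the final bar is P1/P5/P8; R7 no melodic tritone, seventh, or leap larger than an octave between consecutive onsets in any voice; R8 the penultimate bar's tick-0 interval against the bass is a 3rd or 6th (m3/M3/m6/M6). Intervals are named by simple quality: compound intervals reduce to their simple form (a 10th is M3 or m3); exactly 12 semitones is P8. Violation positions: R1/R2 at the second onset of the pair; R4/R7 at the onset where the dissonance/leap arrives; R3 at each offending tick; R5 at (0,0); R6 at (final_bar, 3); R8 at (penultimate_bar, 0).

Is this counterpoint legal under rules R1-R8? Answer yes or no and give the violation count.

No (14 violations)

bar 0: v0=C3 v1=C4 v2=E4 (M3)
bar 1: v0=D3 v1=F3 v2=A3 (P5)
bar 2: v0=C3 v1=G3 v2=E4 (M3)
bar 3: v0=E3 v1=F4 v2=B3 (P5)
bar 4: v0=F3 v1=A3 v2=F4 (P8)
bar 5: v0=E3 v1=G3 v2=E4 (P8)
bar 6: v0=G3 v1=B3 v2=B4 (M3)
bar 7: v0=D3 v1=B3 v2=D4 (P8)
bar 8: v0=C3 v1=C4 v2=E4 (M3)
  R5 @ bar0.0: opens on M3
  R3 @ bar3.0: F4 above B3
  R4 @ bar3.0: E3/F4 m2 untreated
  R7 @ bar3.0: G3->F4 leap 10st
  R3 @ bar3.1: F4 above B3
  R3 @ bar3.2: F4 above B3
  R3 @ bar3.3: F4 above B3
  R2 @ bar4.0: E3/B3 P5 -> F3/F4 P8 similar
  R7 @ bar4.0: B3->F4 leap 6st
  R1 @ bar5.0: F3/F4 P8 -> E3/E4 P8 similar
  R2 @ bar6.0: G3/E4 M6 -> B3/B4 P8 similar
  R2 @ bar7.0: G3/B4 M3 -> D3/D4 P8 similar
  R8 @ bar7.0: penult P8 not 3rd/6th
  R6 @ bar8.3: closes on M3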